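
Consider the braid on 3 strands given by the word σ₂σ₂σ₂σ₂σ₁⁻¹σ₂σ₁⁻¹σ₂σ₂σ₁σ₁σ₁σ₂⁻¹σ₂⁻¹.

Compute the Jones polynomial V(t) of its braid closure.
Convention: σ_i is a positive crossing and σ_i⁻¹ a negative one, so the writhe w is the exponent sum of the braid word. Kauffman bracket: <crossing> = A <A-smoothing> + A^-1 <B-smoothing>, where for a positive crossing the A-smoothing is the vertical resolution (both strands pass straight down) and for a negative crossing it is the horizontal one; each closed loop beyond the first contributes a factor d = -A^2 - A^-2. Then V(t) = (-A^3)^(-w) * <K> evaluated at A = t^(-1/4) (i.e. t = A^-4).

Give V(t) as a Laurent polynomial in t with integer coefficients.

The presented braid s2 s2 s2 s2 s1^-1 s2 s1^-1 s2 s2 s1 s1 s1 s2^-1 s2^-1 on 3 strands reduces by inverse Markov moves (closure unchanged at each step):
  Deconjugate: the word is γ·β·γ⁻¹ with γ = s2 s2 (prefix) and γ⁻¹ = s2^-1 s2^-1 (suffix); strip both.
Reduced to β = s2 s2 s1^-1 s2 s1^-1 s2 s2 s1 s1 s1 on 3 strands, 10 crossings.
Compute on β:
Braid: s2 s2 s1^-1 s2 s1^-1 s2 s2 s1 s1 s1 on 3 strands, 10 crossings.
Writhe w = (#positive) - (#negative) = 8 - 2 = 6.
State-sum expansion of <K>. There are 2^10 = 1024 states.
For each crossing: s=0 is the vertical smoothing, s=1 horizontal. Crossing k contributes A^(sign_k * (1 - 2*s_k)); loop factor d = -A^2 - A^-2.
Tabulate the states by total A-exponent and number of loops L (A-exp: L × count):
  A^10: L=3 ×1
  A^8: L=2 ×7, L=4 ×3
  A^6: L=1 ×14, L=3 ×28, L=5 ×3
  A^4: L=2 ×88, L=4 ×31, L=6 ×1
  A^2: L=1 ×63, L=3 ×133, L=5 ×14
  A^0: L=2 ×159, L=4 ×91, L=6 ×2
  A^-2: L=3 ×180, L=5 ×30
  A^-4: L=4 ×116, L=6 ×4
  A^-6: L=5 ×45
  A^-8: L=6 ×10
  A^-10: L=7 ×1
Each group contributes A^e * Σ count * d^(L-1):
Powers of d = -A^2 - A^-2: d^2 = A^4 + 2 + A^-4; d^3 = -A^6 - 3*A^2 - 3*A^-2 - A^-6; d^4 = A^8 + 4*A^4 + 6 + 4*A^-4 + A^-8; d^5 = -A^10 - 5*A^6 - 10*A^2 - 10*A^-2 - 5*A^-6 - A^-10; d^6 = A^12 + 6*A^8 + 15*A^4 + 20 + 15*A^-4 + 6*A^-8 + A^-12.
  A^10 * (d^2) = A^14 + 2*A^10 + A^6
  A^8 * (7*d + 3*d^3) = -3*A^14 - 16*A^10 - 16*A^6 - 3*A^2
  A^6 * (14 + 28*d^2 + 3*d^4) = 3*A^14 + 40*A^10 + 88*A^6 + 40*A^2 + 3*A^-2
  A^4 * (88*d + 31*d^3 + d^5) = -A^14 - 36*A^10 - 191*A^6 - 191*A^2 - 36*A^-2 - A^-6
  A^2 * (63 + 133*d^2 + 14*d^4) = 14*A^10 + 189*A^6 + 413*A^2 + 189*A^-2 + 14*A^-6
  A^0 * (159*d + 91*d^3 + 2*d^5) = -2*A^10 - 101*A^6 - 452*A^2 - 452*A^-2 - 101*A^-6 - 2*A^-10
  A^-2 * (180*d^2 + 30*d^4) = 30*A^6 + 300*A^2 + 540*A^-2 + 300*A^-6 + 30*A^-10
  A^-4 * (116*d^3 + 4*d^5) = -4*A^6 - 136*A^2 - 388*A^-2 - 388*A^-6 - 136*A^-10 - 4*A^-14
  A^-6 * (45*d^4) = 45*A^2 + 180*A^-2 + 270*A^-6 + 180*A^-10 + 45*A^-14
  A^-8 * (10*d^5) = -10*A^2 - 50*A^-2 - 100*A^-6 - 100*A^-10 - 50*A^-14 - 10*A^-18
  A^-10 * (d^6) = A^2 + 6*A^-2 + 15*A^-6 + 20*A^-10 + 15*A^-14 + 6*A^-18 + A^-22
Summing the groups: <K> = 2*A^10 - 4*A^6 + 7*A^2 - 8*A^-2 + 9*A^-6 - 8*A^-10 + 6*A^-14 - 4*A^-18 + A^-22
Normalise by the writhe: (-A^3)^(-w) = (-A^3)^(-6) = A^-18, so f(A) = A^-18 * <K> = 2*A^-8 - 4*A^-12 + 7*A^-16 - 8*A^-20 + 9*A^-24 - 8*A^-28 + 6*A^-32 - 4*A^-36 + A^-40.
Substitute A = t^(-1/4), i.e. A^e → t^(-e/4): V(t) = t^10 - 4*t^9 + 6*t^8 - 8*t^7 + 9*t^6 - 8*t^5 + 7*t^4 - 4*t^3 + 2*t^2

Answer: t^10 - 4*t^9 + 6*t^8 - 8*t^7 + 9*t^6 - 8*t^5 + 7*t^4 - 4*t^3 + 2*t^2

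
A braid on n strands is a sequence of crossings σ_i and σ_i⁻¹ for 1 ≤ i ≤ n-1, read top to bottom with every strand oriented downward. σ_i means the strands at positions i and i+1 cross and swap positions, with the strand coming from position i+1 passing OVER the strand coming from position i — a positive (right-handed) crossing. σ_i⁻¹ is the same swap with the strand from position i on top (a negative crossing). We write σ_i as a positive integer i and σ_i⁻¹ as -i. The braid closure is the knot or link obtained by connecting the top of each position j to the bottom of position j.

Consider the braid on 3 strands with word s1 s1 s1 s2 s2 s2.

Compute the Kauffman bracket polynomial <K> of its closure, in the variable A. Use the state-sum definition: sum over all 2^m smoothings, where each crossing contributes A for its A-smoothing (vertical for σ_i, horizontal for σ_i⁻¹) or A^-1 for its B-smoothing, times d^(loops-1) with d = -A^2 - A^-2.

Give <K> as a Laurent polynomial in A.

A^10 + 2*A^2 - 2*A^-2 + A^-6 - 2*A^-10 + A^-14

Derivation:
Braid: s1 s1 s1 s2 s2 s2 on 3 strands, 6 crossings.
Writhe w = (#positive) - (#negative) = 6 - 0 = 6.
Computing the Kauffman bracket via state sum. There are 2^6 = 64 states.
Smooth each crossing (0=||, 1=⌣⌢); contribution A^(Σ sign_k(1-2s_k)) * d^(L-1).
Tabulate the states by total A-exponent and number of loops L (A-exp: L × count):
  A^6: L=3 ×1
  A^4: L=2 ×6
  A^2: L=1 ×9, L=3 ×6
  A^0: L=2 ×18, L=4 ×2
  A^-2: L=3 ×15
  A^-4: L=4 ×6
  A^-6: L=5 ×1
Each group contributes A^e * Σ count * d^(L-1):
Powers of d = -A^2 - A^-2: d^2 = A^4 + 2 + A^-4; d^3 = -A^6 - 3*A^2 - 3*A^-2 - A^-6; d^4 = A^8 + 4*A^4 + 6 + 4*A^-4 + A^-8.
  A^6 * (d^2) = A^10 + 2*A^6 + A^2
  A^4 * (6*d) = -6*A^6 - 6*A^2
  A^2 * (9 + 6*d^2) = 6*A^6 + 21*A^2 + 6*A^-2
  A^0 * (18*d + 2*d^3) = -2*A^6 - 24*A^2 - 24*A^-2 - 2*A^-6
  A^-2 * (15*d^2) = 15*A^2 + 30*A^-2 + 15*A^-6
  A^-4 * (6*d^3) = -6*A^2 - 18*A^-2 - 18*A^-6 - 6*A^-10
  A^-6 * (d^4) = A^2 + 4*A^-2 + 6*A^-6 + 4*A^-10 + A^-14
Summing the groups: <K> = A^10 + 2*A^2 - 2*A^-2 + A^-6 - 2*A^-10 + A^-14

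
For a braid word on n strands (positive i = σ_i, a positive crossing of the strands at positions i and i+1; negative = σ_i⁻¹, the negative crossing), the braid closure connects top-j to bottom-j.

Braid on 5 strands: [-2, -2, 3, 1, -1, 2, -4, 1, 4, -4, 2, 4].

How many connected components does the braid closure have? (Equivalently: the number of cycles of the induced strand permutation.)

3

Derivation:
Track the strand permutation on 5 strands, starting from identity.
  step 1: s2^-1 swaps positions 2,3 -> [1 3 2 4 5]
  step 2: s2^-1 swaps positions 2,3 -> [1 2 3 4 5]
  step 3: s3 swaps positions 3,4 -> [1 2 4 3 5]
  step 4: s1 swaps positions 1,2 -> [2 1 4 3 5]
  step 5: s1^-1 swaps positions 1,2 -> [1 2 4 3 5]
  step 6: s2 swaps positions 2,3 -> [1 4 2 3 5]
  step 7: s4^-1 swaps positions 4,5 -> [1 4 2 5 3]
  step 8: s1 swaps positions 1,2 -> [4 1 2 5 3]
  step 9: s4 swaps positions 4,5 -> [4 1 2 3 5]
  step 10: s4^-1 swaps positions 4,5 -> [4 1 2 5 3]
  step 11: s2 swaps positions 2,3 -> [4 2 1 5 3]
  step 12: s4 swaps positions 4,5 -> [4 2 1 3 5]
Final permutation (position -> original strand): [4 2 1 3 5]
Closure components = cycle count of this permutation = 3.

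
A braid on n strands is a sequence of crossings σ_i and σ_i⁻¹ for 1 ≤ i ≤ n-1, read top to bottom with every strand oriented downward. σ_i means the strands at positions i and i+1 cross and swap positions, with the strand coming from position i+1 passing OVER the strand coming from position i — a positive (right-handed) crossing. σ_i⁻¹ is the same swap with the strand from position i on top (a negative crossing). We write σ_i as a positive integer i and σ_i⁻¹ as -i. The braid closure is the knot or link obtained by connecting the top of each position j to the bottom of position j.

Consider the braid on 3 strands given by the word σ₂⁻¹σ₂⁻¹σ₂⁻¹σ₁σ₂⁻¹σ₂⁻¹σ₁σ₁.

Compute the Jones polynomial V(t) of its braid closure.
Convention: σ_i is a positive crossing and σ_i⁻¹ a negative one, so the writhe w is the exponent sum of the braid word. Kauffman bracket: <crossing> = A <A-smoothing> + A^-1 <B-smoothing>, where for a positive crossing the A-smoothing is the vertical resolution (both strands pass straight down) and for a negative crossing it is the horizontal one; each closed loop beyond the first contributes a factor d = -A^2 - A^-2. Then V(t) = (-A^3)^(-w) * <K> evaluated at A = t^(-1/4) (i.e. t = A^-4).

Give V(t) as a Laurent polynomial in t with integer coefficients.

-t^2 + 2*t - 3 + 5*t^-1 - 4*t^-2 + 5*t^-3 - 4*t^-4 + 2*t^-5 - t^-6

Derivation:
Braid: s2^-1 s2^-1 s2^-1 s1 s2^-1 s2^-1 s1 s1 on 3 strands, 8 crossings.
Writhe w = (#positive) - (#negative) = 3 - 5 = -2.
Computing the Kauffman bracket via state sum. There are 2^8 = 256 states.
For each crossing: s=0 is the vertical smoothing, s=1 horizontal. Crossing k contributes A^(sign_k * (1 - 2*s_k)); loop factor d = -A^2 - A^-2.
Tabulate the states by total A-exponent and number of loops L (A-exp: L × count):
  A^8: L=6 ×1
  A^6: L=5 ×8
  A^4: L=4 ×27, L=6 ×1
  A^2: L=3 ×50, L=5 ×6
  A^0: L=2 ×53, L=4 ×17
  A^-2: L=1 ×27, L=3 ×28, L=5 ×1
  A^-4: L=2 ×24, L=4 ×4
  A^-6: L=3 ×8
  A^-8: L=4 ×1
Each group contributes A^e * Σ count * d^(L-1):
Powers of d = -A^2 - A^-2: d^2 = A^4 + 2 + A^-4; d^3 = -A^6 - 3*A^2 - 3*A^-2 - A^-6; d^4 = A^8 + 4*A^4 + 6 + 4*A^-4 + A^-8; d^5 = -A^10 - 5*A^6 - 10*A^2 - 10*A^-2 - 5*A^-6 - A^-10.
  A^8 * (d^5) = -A^18 - 5*A^14 - 10*A^10 - 10*A^6 - 5*A^2 - A^-2
  A^6 * (8*d^4) = 8*A^14 + 32*A^10 + 48*A^6 + 32*A^2 + 8*A^-2
  A^4 * (27*d^3 + d^5) = -A^14 - 32*A^10 - 91*A^6 - 91*A^2 - 32*A^-2 - A^-6
  A^2 * (50*d^2 + 6*d^4) = 6*A^10 + 74*A^6 + 136*A^2 + 74*A^-2 + 6*A^-6
  A^0 * (53*d + 17*d^3) = -17*A^6 - 104*A^2 - 104*A^-2 - 17*A^-6
  A^-2 * (27 + 28*d^2 + d^4) = A^6 + 32*A^2 + 89*A^-2 + 32*A^-6 + A^-10
  A^-4 * (24*d + 4*d^3) = -4*A^2 - 36*A^-2 - 36*A^-6 - 4*A^-10
  A^-6 * (8*d^2) = 8*A^-2 + 16*A^-6 + 8*A^-10
  A^-8 * (d^3) = -A^-2 - 3*A^-6 - 3*A^-10 - A^-14
Summing the groups: <K> = -A^18 + 2*A^14 - 4*A^10 + 5*A^6 - 4*A^2 + 5*A^-2 - 3*A^-6 + 2*A^-10 - A^-14
Normalise by the writhe: (-A^3)^(-w) = (-A^3)^(2) = A^6, so f(A) = A^6 * <K> = -A^24 + 2*A^20 - 4*A^16 + 5*A^12 - 4*A^8 + 5*A^4 - 3 + 2*A^-4 - A^-8.
Substitute A = t^(-1/4), i.e. A^e → t^(-e/4): V(t) = -t^2 + 2*t - 3 + 5*t^-1 - 4*t^-2 + 5*t^-3 - 4*t^-4 + 2*t^-5 - t^-6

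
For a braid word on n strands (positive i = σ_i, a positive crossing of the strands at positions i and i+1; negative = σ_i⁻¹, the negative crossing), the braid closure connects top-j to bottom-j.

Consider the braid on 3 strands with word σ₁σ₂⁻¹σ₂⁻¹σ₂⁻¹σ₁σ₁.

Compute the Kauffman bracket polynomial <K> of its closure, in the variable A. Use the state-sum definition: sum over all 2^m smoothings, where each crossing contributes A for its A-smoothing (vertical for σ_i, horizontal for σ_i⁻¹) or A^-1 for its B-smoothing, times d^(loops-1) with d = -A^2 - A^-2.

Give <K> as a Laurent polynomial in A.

-A^12 + A^8 - A^4 + 3 - A^-4 + A^-8 - A^-12

Derivation:
Braid: s1 s2^-1 s2^-1 s2^-1 s1 s1 on 3 strands, 6 crossings.
Writhe w = (#positive) - (#negative) = 3 - 3 = 0.
Computing the Kauffman bracket via state sum. There are 2^6 = 64 states.
Each crossing splits two ways (0=vertical, 1=horizontal). The state's weight is A^(#A-smoothings - #B-smoothings) * d^(loops - 1).
Tabulate the states by total A-exponent and number of loops L (A-exp: L × count):
  A^6: L=4 ×1
  A^4: L=3 ×6
  A^2: L=2 ×12, L=4 ×3
  A^0: L=1 ×9, L=3 ×10, L=5 ×1
  A^-2: L=2 ×12, L=4 ×3
  A^-4: L=3 ×6
  A^-6: L=4 ×1
Each group contributes A^e * Σ count * d^(L-1):
Powers of d = -A^2 - A^-2: d^2 = A^4 + 2 + A^-4; d^3 = -A^6 - 3*A^2 - 3*A^-2 - A^-6; d^4 = A^8 + 4*A^4 + 6 + 4*A^-4 + A^-8.
  A^6 * (d^3) = -A^12 - 3*A^8 - 3*A^4 - 1
  A^4 * (6*d^2) = 6*A^8 + 12*A^4 + 6
  A^2 * (12*d + 3*d^3) = -3*A^8 - 21*A^4 - 21 - 3*A^-4
  A^0 * (9 + 10*d^2 + d^4) = A^8 + 14*A^4 + 35 + 14*A^-4 + A^-8
  A^-2 * (12*d + 3*d^3) = -3*A^4 - 21 - 21*A^-4 - 3*A^-8
  A^-4 * (6*d^2) = 6 + 12*A^-4 + 6*A^-8
  A^-6 * (d^3) = -1 - 3*A^-4 - 3*A^-8 - A^-12
Summing the groups: <K> = -A^12 + A^8 - A^4 + 3 - A^-4 + A^-8 - A^-12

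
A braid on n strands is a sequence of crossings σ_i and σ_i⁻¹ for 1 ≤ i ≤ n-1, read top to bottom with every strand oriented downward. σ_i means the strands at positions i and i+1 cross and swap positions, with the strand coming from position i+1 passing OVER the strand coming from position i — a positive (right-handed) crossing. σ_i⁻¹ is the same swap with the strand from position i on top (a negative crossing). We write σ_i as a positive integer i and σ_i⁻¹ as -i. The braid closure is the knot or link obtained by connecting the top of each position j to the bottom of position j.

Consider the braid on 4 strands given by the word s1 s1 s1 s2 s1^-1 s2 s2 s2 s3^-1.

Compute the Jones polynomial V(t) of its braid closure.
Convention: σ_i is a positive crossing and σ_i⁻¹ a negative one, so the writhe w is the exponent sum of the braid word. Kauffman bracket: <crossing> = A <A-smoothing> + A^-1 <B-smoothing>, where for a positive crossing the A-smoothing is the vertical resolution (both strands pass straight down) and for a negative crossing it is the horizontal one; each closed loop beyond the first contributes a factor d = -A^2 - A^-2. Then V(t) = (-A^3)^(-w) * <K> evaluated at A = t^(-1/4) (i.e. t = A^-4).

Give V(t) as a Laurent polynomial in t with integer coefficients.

The presented braid s1 s1 s1 s2 s1^-1 s2 s2 s2 s3^-1 on 4 strands reduces by inverse Markov moves (closure unchanged at each step):
  Destabilize: the word has the form β·s3^-1 where s3^-1 occurs only as the final letter (β ∈ B_3); drop it and the last strand → 3 strands.
Reduced to β = s1 s1 s1 s2 s1^-1 s2 s2 s2 on 3 strands, 8 crossings.
Compute on β:
Braid: s1 s1 s1 s2 s1^-1 s2 s2 s2 on 3 strands, 8 crossings.
Writhe w = (#positive) - (#negative) = 7 - 1 = 6.
State-sum expansion of <K>. There are 2^8 = 256 states.
For each crossing: s=0 is the vertical smoothing, s=1 horizontal. Crossing k contributes A^(sign_k * (1 - 2*s_k)); loop factor d = -A^2 - A^-2.
Tabulate the states by total A-exponent and number of loops L (A-exp: L × count):
  A^8: L=2 ×1
  A^6: L=1 ×4, L=3 ×4
  A^4: L=2 ×25, L=4 ×3
  A^2: L=1 ×21, L=3 ×34, L=5 ×1
  A^0: L=2 ×48, L=4 ×22
  A^-2: L=3 ×49, L=5 ×7
  A^-4: L=4 ×27, L=6 ×1
  A^-6: L=5 ×8
  A^-8: L=6 ×1
Each group contributes A^e * Σ count * d^(L-1):
Powers of d = -A^2 - A^-2: d^2 = A^4 + 2 + A^-4; d^3 = -A^6 - 3*A^2 - 3*A^-2 - A^-6; d^4 = A^8 + 4*A^4 + 6 + 4*A^-4 + A^-8; d^5 = -A^10 - 5*A^6 - 10*A^2 - 10*A^-2 - 5*A^-6 - A^-10.
  A^8 * (d) = -A^10 - A^6
  A^6 * (4 + 4*d^2) = 4*A^10 + 12*A^6 + 4*A^2
  A^4 * (25*d + 3*d^3) = -3*A^10 - 34*A^6 - 34*A^2 - 3*A^-2
  A^2 * (21 + 34*d^2 + d^4) = A^10 + 38*A^6 + 95*A^2 + 38*A^-2 + A^-6
  A^0 * (48*d + 22*d^3) = -22*A^6 - 114*A^2 - 114*A^-2 - 22*A^-6
  A^-2 * (49*d^2 + 7*d^4) = 7*A^6 + 77*A^2 + 140*A^-2 + 77*A^-6 + 7*A^-10
  A^-4 * (27*d^3 + d^5) = -A^6 - 32*A^2 - 91*A^-2 - 91*A^-6 - 32*A^-10 - A^-14
  A^-6 * (8*d^4) = 8*A^2 + 32*A^-2 + 48*A^-6 + 32*A^-10 + 8*A^-14
  A^-8 * (d^5) = -A^2 - 5*A^-2 - 10*A^-6 - 10*A^-10 - 5*A^-14 - A^-18
Summing the groups: <K> = A^10 - A^6 + 3*A^2 - 3*A^-2 + 3*A^-6 - 3*A^-10 + 2*A^-14 - A^-18
Normalise by the writhe: (-A^3)^(-w) = (-A^3)^(-6) = A^-18, so f(A) = A^-18 * <K> = A^-8 - A^-12 + 3*A^-16 - 3*A^-20 + 3*A^-24 - 3*A^-28 + 2*A^-32 - A^-36.
Substitute A = t^(-1/4), i.e. A^e → t^(-e/4): V(t) = -t^9 + 2*t^8 - 3*t^7 + 3*t^6 - 3*t^5 + 3*t^4 - t^3 + t^2

Answer: -t^9 + 2*t^8 - 3*t^7 + 3*t^6 - 3*t^5 + 3*t^4 - t^3 + t^2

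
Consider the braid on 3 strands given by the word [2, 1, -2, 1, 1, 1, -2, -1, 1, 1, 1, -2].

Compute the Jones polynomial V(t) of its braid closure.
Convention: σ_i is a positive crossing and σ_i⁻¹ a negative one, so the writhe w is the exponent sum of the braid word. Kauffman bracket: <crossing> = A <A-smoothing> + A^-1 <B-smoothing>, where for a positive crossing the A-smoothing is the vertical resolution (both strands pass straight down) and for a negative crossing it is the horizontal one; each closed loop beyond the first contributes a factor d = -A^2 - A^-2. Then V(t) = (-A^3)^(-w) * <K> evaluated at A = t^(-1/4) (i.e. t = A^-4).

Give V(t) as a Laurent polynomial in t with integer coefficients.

The presented braid s2 s1 s2^-1 s1 s1 s1 s2^-1 s1^-1 s1 s1 s1 s2^-1 on 3 strands reduces by inverse Markov moves (closure unchanged at each step):
  Deconjugate: the word is γ·β·γ⁻¹ with γ = s2 (prefix) and γ⁻¹ = s2^-1 (suffix); strip both.
Reduced to β = s1 s2^-1 s1 s1 s1 s2^-1 s1^-1 s1 s1 s1 on 3 strands, 10 crossings.
Compute on β:
First cancel adjacent σ_i σ_i⁻¹ pairs (Reidemeister II — same braid, same closure): s1 s2^-1 s1 s1 s1 s2^-1 s1^-1 s1 s1 s1 → s1 s2^-1 s1 s1 s1 s2^-1 s1 s1.
Braid: s1 s2^-1 s1 s1 s1 s2^-1 s1 s1 on 3 strands, 8 crossings.
Writhe w = (#positive) - (#negative) = 6 - 2 = 4.
Computing the Kauffman bracket via state sum. There are 2^8 = 256 states.
Smooth each crossing (0=||, 1=⌣⌢); contribution A^(Σ sign_k(1-2s_k)) * d^(L-1).
Tabulate the states by total A-exponent and number of loops L (A-exp: L × count):
  A^8: L=3 ×1
  A^6: L=2 ×8
  A^4: L=1 ×21, L=3 ×7
  A^2: L=2 ×54, L=4 ×2
  A^0: L=3 ×70
  A^-2: L=4 ×56
  A^-4: L=5 ×28
  A^-6: L=6 ×8
  A^-8: L=7 ×1
Each group contributes A^e * Σ count * d^(L-1):
Powers of d = -A^2 - A^-2: d^2 = A^4 + 2 + A^-4; d^3 = -A^6 - 3*A^2 - 3*A^-2 - A^-6; d^4 = A^8 + 4*A^4 + 6 + 4*A^-4 + A^-8; d^5 = -A^10 - 5*A^6 - 10*A^2 - 10*A^-2 - 5*A^-6 - A^-10; d^6 = A^12 + 6*A^8 + 15*A^4 + 20 + 15*A^-4 + 6*A^-8 + A^-12.
  A^8 * (d^2) = A^12 + 2*A^8 + A^4
  A^6 * (8*d) = -8*A^8 - 8*A^4
  A^4 * (21 + 7*d^2) = 7*A^8 + 35*A^4 + 7
  A^2 * (54*d + 2*d^3) = -2*A^8 - 60*A^4 - 60 - 2*A^-4
  A^0 * (70*d^2) = 70*A^4 + 140 + 70*A^-4
  A^-2 * (56*d^3) = -56*A^4 - 168 - 168*A^-4 - 56*A^-8
  A^-4 * (28*d^4) = 28*A^4 + 112 + 168*A^-4 + 112*A^-8 + 28*A^-12
  A^-6 * (8*d^5) = -8*A^4 - 40 - 80*A^-4 - 80*A^-8 - 40*A^-12 - 8*A^-16
  A^-8 * (d^6) = A^4 + 6 + 15*A^-4 + 20*A^-8 + 15*A^-12 + 6*A^-16 + A^-20
Summing the groups: <K> = A^12 - A^8 + 3*A^4 - 3 + 3*A^-4 - 4*A^-8 + 3*A^-12 - 2*A^-16 + A^-20
Normalise by the writhe: (-A^3)^(-w) = (-A^3)^(-4) = A^-12, so f(A) = A^-12 * <K> = 1 - A^-4 + 3*A^-8 - 3*A^-12 + 3*A^-16 - 4*A^-20 + 3*A^-24 - 2*A^-28 + A^-32.
Substitute A = t^(-1/4), i.e. A^e → t^(-e/4): V(t) = t^8 - 2*t^7 + 3*t^6 - 4*t^5 + 3*t^4 - 3*t^3 + 3*t^2 - t + 1

Answer: t^8 - 2*t^7 + 3*t^6 - 4*t^5 + 3*t^4 - 3*t^3 + 3*t^2 - t + 1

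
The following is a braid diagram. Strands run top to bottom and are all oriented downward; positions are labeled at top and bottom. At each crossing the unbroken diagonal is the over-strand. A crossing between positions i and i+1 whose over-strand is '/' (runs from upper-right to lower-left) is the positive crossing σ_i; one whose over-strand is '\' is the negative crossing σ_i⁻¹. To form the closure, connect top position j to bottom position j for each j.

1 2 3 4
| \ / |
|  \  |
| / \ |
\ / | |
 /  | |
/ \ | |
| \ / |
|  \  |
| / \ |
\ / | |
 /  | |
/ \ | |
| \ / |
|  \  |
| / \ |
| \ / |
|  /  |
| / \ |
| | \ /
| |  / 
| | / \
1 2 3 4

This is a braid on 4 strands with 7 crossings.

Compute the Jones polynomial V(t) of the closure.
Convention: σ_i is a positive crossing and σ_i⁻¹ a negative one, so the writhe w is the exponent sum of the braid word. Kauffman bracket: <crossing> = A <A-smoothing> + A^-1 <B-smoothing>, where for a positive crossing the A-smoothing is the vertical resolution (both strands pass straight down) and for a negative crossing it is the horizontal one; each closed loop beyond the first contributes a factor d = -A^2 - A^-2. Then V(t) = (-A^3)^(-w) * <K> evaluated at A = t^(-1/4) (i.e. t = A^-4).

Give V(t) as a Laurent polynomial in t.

t^2 - t + 1 - t^-1 + t^-2

Derivation:
Reading the diagram top to bottom ('/'-over between positions i,i+1 = s_i, '\'-over = s_i^-1): braid word = s2^-1 s1 s2^-1 s1 s2^-1 s2 s3.
The presented braid s2^-1 s1 s2^-1 s1 s2^-1 s2 s3 on 4 strands reduces by inverse Markov moves (closure unchanged at each step):
  Destabilize: the word has the form β·s3 where s3 occurs only as the final letter (β ∈ B_3); drop it and the last strand → 3 strands.
  Deconjugate: the word is γ·β·γ⁻¹ with γ = s2^-1 (prefix) and γ⁻¹ = s2 (suffix); strip both.
Reduced to β = s1 s2^-1 s1 s2^-1 on 3 strands, 4 crossings.
Compute on β:
Braid: s1 s2^-1 s1 s2^-1 on 3 strands, 4 crossings.
Writhe w = (#positive) - (#negative) = 2 - 2 = 0.
Computing the Kauffman bracket via state sum. There are 2^4 = 16 states.
Each crossing splits two ways (0=vertical, 1=horizontal). The state's weight is A^(#A-smoothings - #B-smoothings) * d^(loops - 1).
  state 0000: A-exp=+0, loops=3, term = A^0 * d^2
  state 0001: A-exp=+2, loops=2, term = A^2 * d^1
  state 0010: A-exp=-2, loops=2, term = A^-2 * d^1
  state 0011: A-exp=+0, loops=1, term = A^0 * d^0
  state 0100: A-exp=+2, loops=2, term = A^2 * d^1
  state 0101: A-exp=+4, loops=3, term = A^4 * d^2
  state 0110: A-exp=+0, loops=1, term = A^0 * d^0
  state 0111: A-exp=+2, loops=2, term = A^2 * d^1
  state 1000: A-exp=-2, loops=2, term = A^-2 * d^1
  state 1001: A-exp=+0, loops=1, term = A^0 * d^0
  state 1010: A-exp=-4, loops=3, term = A^-4 * d^2
  state 1011: A-exp=-2, loops=2, term = A^-2 * d^1
  state 1100: A-exp=+0, loops=1, term = A^0 * d^0
  state 1101: A-exp=+2, loops=2, term = A^2 * d^1
  state 1110: A-exp=-2, loops=2, term = A^-2 * d^1
  state 1111: A-exp=+0, loops=1, term = A^0 * d^0
Collect the terms by A-exponent (count of states per loop number):
Powers of d = -A^2 - A^-2: d^2 = A^4 + 2 + A^-4.
  A^4 * (d^2) = A^8 + 2*A^4 + 1
  A^2 * (4*d) = -4*A^4 - 4
  A^0 * (5 + d^2) = A^4 + 7 + A^-4
  A^-2 * (4*d) = -4 - 4*A^-4
  A^-4 * (d^2) = 1 + 2*A^-4 + A^-8
Summing the groups: <K> = A^8 - A^4 + 1 - A^-4 + A^-8
Normalise by the writhe: (-A^3)^(-w) = (-A^3)^(0) = 1, so f(A) = 1 * <K> = A^8 - A^4 + 1 - A^-4 + A^-8.
Substitute A = t^(-1/4), i.e. A^e → t^(-e/4): V(t) = t^2 - t + 1 - t^-1 + t^-2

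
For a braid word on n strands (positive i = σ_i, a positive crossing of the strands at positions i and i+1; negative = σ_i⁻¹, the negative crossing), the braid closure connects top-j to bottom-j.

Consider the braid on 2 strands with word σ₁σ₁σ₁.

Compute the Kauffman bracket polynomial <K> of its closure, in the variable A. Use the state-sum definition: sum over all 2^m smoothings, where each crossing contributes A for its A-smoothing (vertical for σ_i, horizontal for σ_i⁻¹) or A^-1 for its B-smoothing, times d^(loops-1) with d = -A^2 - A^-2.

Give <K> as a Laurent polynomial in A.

Braid: s1 s1 s1 on 2 strands, 3 crossings.
Writhe w = (#positive) - (#negative) = 3 - 0 = 3.
Computing the Kauffman bracket via state sum. There are 2^3 = 8 states.
Each crossing splits two ways (0=vertical, 1=horizontal). The state's weight is A^(#A-smoothings - #B-smoothings) * d^(loops - 1).
  state 000: A-exp=+3, loops=2, term = A^3 * d^1
  state 001: A-exp=+1, loops=1, term = A^1 * d^0
  state 010: A-exp=+1, loops=1, term = A^1 * d^0
  state 011: A-exp=-1, loops=2, term = A^-1 * d^1
  state 100: A-exp=+1, loops=1, term = A^1 * d^0
  state 101: A-exp=-1, loops=2, term = A^-1 * d^1
  state 110: A-exp=-1, loops=2, term = A^-1 * d^1
  state 111: A-exp=-3, loops=3, term = A^-3 * d^2
Collect the terms by A-exponent (count of states per loop number):
Powers of d = -A^2 - A^-2: d^2 = A^4 + 2 + A^-4.
  A^3 * (d) = -A^5 - A
  A^1 * (3) = 3*A
  A^-1 * (3*d) = -3*A - 3*A^-3
  A^-3 * (d^2) = A + 2*A^-3 + A^-7
Summing the groups: <K> = -A^5 - A^-3 + A^-7

Answer: -A^5 - A^-3 + A^-7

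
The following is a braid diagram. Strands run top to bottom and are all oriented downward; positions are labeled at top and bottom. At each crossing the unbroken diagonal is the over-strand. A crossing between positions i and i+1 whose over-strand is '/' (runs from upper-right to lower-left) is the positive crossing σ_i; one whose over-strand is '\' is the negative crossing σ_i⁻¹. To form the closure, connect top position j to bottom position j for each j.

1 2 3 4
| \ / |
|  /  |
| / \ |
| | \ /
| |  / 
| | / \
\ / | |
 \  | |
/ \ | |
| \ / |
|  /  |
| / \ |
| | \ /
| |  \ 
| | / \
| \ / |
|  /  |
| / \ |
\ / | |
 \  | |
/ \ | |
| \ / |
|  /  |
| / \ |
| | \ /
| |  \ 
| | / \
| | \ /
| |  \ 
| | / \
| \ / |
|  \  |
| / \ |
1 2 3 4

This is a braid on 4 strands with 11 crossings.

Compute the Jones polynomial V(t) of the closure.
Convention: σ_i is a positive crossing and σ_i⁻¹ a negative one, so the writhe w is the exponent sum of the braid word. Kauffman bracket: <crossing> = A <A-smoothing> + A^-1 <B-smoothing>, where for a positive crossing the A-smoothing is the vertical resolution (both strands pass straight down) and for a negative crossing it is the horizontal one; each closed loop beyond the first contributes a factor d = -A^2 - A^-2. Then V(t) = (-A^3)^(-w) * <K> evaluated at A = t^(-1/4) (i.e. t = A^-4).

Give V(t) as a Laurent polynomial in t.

-t^3 + 3*t^2 - 3*t + 4 - 4*t^-1 + 3*t^-2 - 2*t^-3 + t^-4

Derivation:
Reading the diagram top to bottom ('/'-over between positions i,i+1 = s_i, '\'-over = s_i^-1): braid word = s2 s3 s1^-1 s2 s3^-1 s2 s1^-1 s2 s3^-1 s3^-1 s2^-1.
The presented braid s2 s3 s1^-1 s2 s3^-1 s2 s1^-1 s2 s3^-1 s3^-1 s2^-1 on 4 strands reduces by inverse Markov moves (closure unchanged at each step):
  Deconjugate: the word is γ·β·γ⁻¹ with γ = s2 s3 (prefix) and γ⁻¹ = s3^-1 s2^-1 (suffix); strip both.
Reduced to β = s1^-1 s2 s3^-1 s2 s1^-1 s2 s3^-1 on 4 strands, 7 crossings.
Compute on β:
Braid: s1^-1 s2 s3^-1 s2 s1^-1 s2 s3^-1 on 4 strands, 7 crossings.
Writhe w = (#positive) - (#negative) = 3 - 4 = -1.
Computing the Kauffman bracket via state sum. There are 2^7 = 128 states.
For each crossing: s=0 is the vertical smoothing, s=1 horizontal. Crossing k contributes A^(sign_k * (1 - 2*s_k)); loop factor d = -A^2 - A^-2.
Tabulate the states by total A-exponent and number of loops L (A-exp: L × count):
  A^7: L=4 ×1
  A^5: L=3 ×7
  A^3: L=2 ×19, L=4 ×2
  A^1: L=1 ×21, L=3 ×14
  A^-1: L=2 ×32, L=4 ×3
  A^-3: L=3 ×21
  A^-5: L=4 ×7
  A^-7: L=5 ×1
Each group contributes A^e * Σ count * d^(L-1):
Powers of d = -A^2 - A^-2: d^2 = A^4 + 2 + A^-4; d^3 = -A^6 - 3*A^2 - 3*A^-2 - A^-6; d^4 = A^8 + 4*A^4 + 6 + 4*A^-4 + A^-8.
  A^7 * (d^3) = -A^13 - 3*A^9 - 3*A^5 - A
  A^5 * (7*d^2) = 7*A^9 + 14*A^5 + 7*A
  A^3 * (19*d + 2*d^3) = -2*A^9 - 25*A^5 - 25*A - 2*A^-3
  A^1 * (21 + 14*d^2) = 14*A^5 + 49*A + 14*A^-3
  A^-1 * (32*d + 3*d^3) = -3*A^5 - 41*A - 41*A^-3 - 3*A^-7
  A^-3 * (21*d^2) = 21*A + 42*A^-3 + 21*A^-7
  A^-5 * (7*d^3) = -7*A - 21*A^-3 - 21*A^-7 - 7*A^-11
  A^-7 * (d^4) = A + 4*A^-3 + 6*A^-7 + 4*A^-11 + A^-15
Summing the groups: <K> = -A^13 + 2*A^9 - 3*A^5 + 4*A - 4*A^-3 + 3*A^-7 - 3*A^-11 + A^-15
Normalise by the writhe: (-A^3)^(-w) = (-A^3)^(1) = -A^3, so f(A) = -A^3 * <K> = A^16 - 2*A^12 + 3*A^8 - 4*A^4 + 4 - 3*A^-4 + 3*A^-8 - A^-12.
Substitute A = t^(-1/4), i.e. A^e → t^(-e/4): V(t) = -t^3 + 3*t^2 - 3*t + 4 - 4*t^-1 + 3*t^-2 - 2*t^-3 + t^-4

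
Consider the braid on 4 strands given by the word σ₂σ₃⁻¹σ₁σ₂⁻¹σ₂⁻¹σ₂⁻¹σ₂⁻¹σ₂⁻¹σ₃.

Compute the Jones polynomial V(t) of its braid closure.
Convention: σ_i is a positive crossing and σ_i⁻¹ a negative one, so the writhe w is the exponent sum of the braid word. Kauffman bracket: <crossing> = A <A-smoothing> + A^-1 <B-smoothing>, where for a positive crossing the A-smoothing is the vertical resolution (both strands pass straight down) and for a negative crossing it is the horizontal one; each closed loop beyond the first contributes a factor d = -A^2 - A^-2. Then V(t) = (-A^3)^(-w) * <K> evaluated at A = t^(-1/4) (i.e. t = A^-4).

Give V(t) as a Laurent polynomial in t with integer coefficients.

Braid: s2 s3^-1 s1 s2^-1 s2^-1 s2^-1 s2^-1 s2^-1 s3 on 4 strands, 9 crossings.
Writhe w = (#positive) - (#negative) = 3 - 6 = -3.
Computing the Kauffman bracket via state sum. There are 2^9 = 512 states.
For each crossing: s=0 is the vertical smoothing, s=1 horizontal. Crossing k contributes A^(sign_k * (1 - 2*s_k)); loop factor d = -A^2 - A^-2.
Tabulate the states by total A-exponent and number of loops L (A-exp: L × count):
  A^9: L=6 ×1
  A^7: L=5 ×6, L=7 ×3
  A^5: L=4 ×15, L=6 ×20, L=8 ×1
  A^3: L=3 ×20, L=5 ×57, L=7 ×7
  A^1: L=2 ×15, L=4 ×90, L=6 ×21
  A^-1: L=1 ×5, L=3 ×86, L=5 ×35
  A^-3: L=2 ×47, L=4 ×37
  A^-5: L=1 ×11, L=3 ×25
  A^-7: L=2 ×9
  A^-9: L=1 ×1
Each group contributes A^e * Σ count * d^(L-1):
Powers of d = -A^2 - A^-2: d^2 = A^4 + 2 + A^-4; d^3 = -A^6 - 3*A^2 - 3*A^-2 - A^-6; d^4 = A^8 + 4*A^4 + 6 + 4*A^-4 + A^-8; d^5 = -A^10 - 5*A^6 - 10*A^2 - 10*A^-2 - 5*A^-6 - A^-10; d^6 = A^12 + 6*A^8 + 15*A^4 + 20 + 15*A^-4 + 6*A^-8 + A^-12; d^7 = -A^14 - 7*A^10 - 21*A^6 - 35*A^2 - 35*A^-2 - 21*A^-6 - 7*A^-10 - A^-14.
  A^9 * (d^5) = -A^19 - 5*A^15 - 10*A^11 - 10*A^7 - 5*A^3 - A^-1
  A^7 * (6*d^4 + 3*d^6) = 3*A^19 + 24*A^15 + 69*A^11 + 96*A^7 + 69*A^3 + 24*A^-1 + 3*A^-5
  A^5 * (15*d^3 + 20*d^5 + d^7) = -A^19 - 27*A^15 - 136*A^11 - 280*A^7 - 280*A^3 - 136*A^-1 - 27*A^-5 - A^-9
  A^3 * (20*d^2 + 57*d^4 + 7*d^6) = 7*A^15 + 99*A^11 + 353*A^7 + 522*A^3 + 353*A^-1 + 99*A^-5 + 7*A^-9
  A^1 * (15*d + 90*d^3 + 21*d^5) = -21*A^11 - 195*A^7 - 495*A^3 - 495*A^-1 - 195*A^-5 - 21*A^-9
  A^-1 * (5 + 86*d^2 + 35*d^4) = 35*A^7 + 226*A^3 + 387*A^-1 + 226*A^-5 + 35*A^-9
  A^-3 * (47*d + 37*d^3) = -37*A^3 - 158*A^-1 - 158*A^-5 - 37*A^-9
  A^-5 * (11 + 25*d^2) = 25*A^-1 + 61*A^-5 + 25*A^-9
  A^-7 * (9*d) = -9*A^-5 - 9*A^-9
  A^-9 * (1) = A^-9
Summing the groups: <K> = A^19 - A^15 + A^11 - A^7 - A^-1
Normalise by the writhe: (-A^3)^(-w) = (-A^3)^(3) = -A^9, so f(A) = -A^9 * <K> = -A^28 + A^24 - A^20 + A^16 + A^8.
Substitute A = t^(-1/4), i.e. A^e → t^(-e/4): V(t) = t^-2 + t^-4 - t^-5 + t^-6 - t^-7

Answer: t^-2 + t^-4 - t^-5 + t^-6 - t^-7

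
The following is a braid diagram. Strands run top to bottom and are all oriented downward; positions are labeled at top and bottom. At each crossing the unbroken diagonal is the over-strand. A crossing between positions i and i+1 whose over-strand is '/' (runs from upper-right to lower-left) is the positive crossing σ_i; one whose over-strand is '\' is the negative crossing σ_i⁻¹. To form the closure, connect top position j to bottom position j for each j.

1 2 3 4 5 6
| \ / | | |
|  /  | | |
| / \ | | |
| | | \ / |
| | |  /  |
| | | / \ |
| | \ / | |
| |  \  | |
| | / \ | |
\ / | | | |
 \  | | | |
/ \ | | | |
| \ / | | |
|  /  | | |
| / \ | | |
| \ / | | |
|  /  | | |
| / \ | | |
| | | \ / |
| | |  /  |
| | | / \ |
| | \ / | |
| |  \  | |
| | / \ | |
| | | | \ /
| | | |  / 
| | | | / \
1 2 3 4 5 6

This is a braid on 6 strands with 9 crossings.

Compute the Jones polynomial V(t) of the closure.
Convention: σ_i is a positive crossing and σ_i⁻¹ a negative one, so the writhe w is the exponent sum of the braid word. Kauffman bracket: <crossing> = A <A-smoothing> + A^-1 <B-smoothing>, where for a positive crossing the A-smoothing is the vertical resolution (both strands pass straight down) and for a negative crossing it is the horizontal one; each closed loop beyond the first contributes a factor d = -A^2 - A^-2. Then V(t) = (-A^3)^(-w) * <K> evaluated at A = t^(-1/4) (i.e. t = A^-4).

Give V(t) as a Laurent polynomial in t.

Reading the diagram top to bottom ('/'-over between positions i,i+1 = s_i, '\'-over = s_i^-1): braid word = s2 s4 s3^-1 s1^-1 s2 s2 s4 s3^-1 s5.
The presented braid s2 s4 s3^-1 s1^-1 s2 s2 s4 s3^-1 s5 on 6 strands reduces by inverse Markov moves (closure unchanged at each step):
  Destabilize: the word has the form β·s5 where s5 occurs only as the final letter (β ∈ B_5); drop it and the last strand → 5 strands.
Reduced to β = s2 s4 s3^-1 s1^-1 s2 s2 s4 s3^-1 on 5 strands, 8 crossings.
Compute on β:
Braid: s2 s4 s3^-1 s1^-1 s2 s2 s4 s3^-1 on 5 strands, 8 crossings.
Writhe w = (#positive) - (#negative) = 5 - 3 = 2.
Computing the Kauffman bracket via state sum. There are 2^8 = 256 states.
Smooth each crossing (0=||, 1=⌣⌢); contribution A^(Σ sign_k(1-2s_k)) * d^(L-1).
Tabulate the states by total A-exponent and number of loops L (A-exp: L × count):
  A^8: L=4 ×1
  A^6: L=3 ×7, L=5 ×1
  A^4: L=2 ×19, L=4 ×9
  A^2: L=1 ×19, L=3 ×35, L=5 ×2
  A^0: L=2 ×48, L=4 ×22
  A^-2: L=3 ×49, L=5 ×7
  A^-4: L=4 ×27, L=6 ×1
  A^-6: L=5 ×8
  A^-8: L=6 ×1
Each group contributes A^e * Σ count * d^(L-1):
Powers of d = -A^2 - A^-2: d^2 = A^4 + 2 + A^-4; d^3 = -A^6 - 3*A^2 - 3*A^-2 - A^-6; d^4 = A^8 + 4*A^4 + 6 + 4*A^-4 + A^-8; d^5 = -A^10 - 5*A^6 - 10*A^2 - 10*A^-2 - 5*A^-6 - A^-10.
  A^8 * (d^3) = -A^14 - 3*A^10 - 3*A^6 - A^2
  A^6 * (7*d^2 + d^4) = A^14 + 11*A^10 + 20*A^6 + 11*A^2 + A^-2
  A^4 * (19*d + 9*d^3) = -9*A^10 - 46*A^6 - 46*A^2 - 9*A^-2
  A^2 * (19 + 35*d^2 + 2*d^4) = 2*A^10 + 43*A^6 + 101*A^2 + 43*A^-2 + 2*A^-6
  A^0 * (48*d + 22*d^3) = -22*A^6 - 114*A^2 - 114*A^-2 - 22*A^-6
  A^-2 * (49*d^2 + 7*d^4) = 7*A^6 + 77*A^2 + 140*A^-2 + 77*A^-6 + 7*A^-10
  A^-4 * (27*d^3 + d^5) = -A^6 - 32*A^2 - 91*A^-2 - 91*A^-6 - 32*A^-10 - A^-14
  A^-6 * (8*d^4) = 8*A^2 + 32*A^-2 + 48*A^-6 + 32*A^-10 + 8*A^-14
  A^-8 * (d^5) = -A^2 - 5*A^-2 - 10*A^-6 - 10*A^-10 - 5*A^-14 - A^-18
Summing the groups: <K> = A^10 - 2*A^6 + 3*A^2 - 3*A^-2 + 4*A^-6 - 3*A^-10 + 2*A^-14 - A^-18
Normalise by the writhe: (-A^3)^(-w) = (-A^3)^(-2) = A^-6, so f(A) = A^-6 * <K> = A^4 - 2 + 3*A^-4 - 3*A^-8 + 4*A^-12 - 3*A^-16 + 2*A^-20 - A^-24.
Substitute A = t^(-1/4), i.e. A^e → t^(-e/4): V(t) = -t^6 + 2*t^5 - 3*t^4 + 4*t^3 - 3*t^2 + 3*t - 2 + t^-1

Answer: -t^6 + 2*t^5 - 3*t^4 + 4*t^3 - 3*t^2 + 3*t - 2 + t^-1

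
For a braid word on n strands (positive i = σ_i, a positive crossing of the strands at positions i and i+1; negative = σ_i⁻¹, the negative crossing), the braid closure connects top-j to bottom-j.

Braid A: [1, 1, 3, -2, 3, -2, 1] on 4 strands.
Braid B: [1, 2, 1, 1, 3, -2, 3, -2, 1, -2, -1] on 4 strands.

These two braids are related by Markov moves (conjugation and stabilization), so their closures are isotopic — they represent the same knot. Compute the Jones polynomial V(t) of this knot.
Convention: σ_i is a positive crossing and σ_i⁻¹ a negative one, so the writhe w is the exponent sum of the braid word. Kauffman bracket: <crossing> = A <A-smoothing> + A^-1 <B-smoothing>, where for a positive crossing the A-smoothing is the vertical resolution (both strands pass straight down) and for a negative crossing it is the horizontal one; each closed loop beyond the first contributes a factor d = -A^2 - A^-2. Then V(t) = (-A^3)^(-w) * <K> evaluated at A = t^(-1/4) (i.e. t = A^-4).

Markov-equivalent braids have isotopic closures, hence identical knot invariants. Strip the Markov moves from each word to reach a common short braid β, then compute V(t) once on β.
Braid A: s1 s1 s3 s2^-1 s3 s2^-1 s1 on 4 strands has no conjugating prefix/suffix or stabilization to strip; take β = s1 s1 s3 s2^-1 s3 s2^-1 s1.
Braid B: s1 s2 s1 s1 s3 s2^-1 s3 s2^-1 s1 s2^-1 s1^-1 on 4 strands reduces by inverse Markov moves (closure unchanged at each step):
  Deconjugate: the word is γ·β·γ⁻¹ with γ = s1 s2 (prefix) and γ⁻¹ = s2^-1 s1^-1 (suffix); strip both.
Reduced to β = s1 s1 s3 s2^-1 s3 s2^-1 s1 on 4 strands, 7 crossings.
Both give the same β = s1 s1 s3 s2^-1 s3 s2^-1 s1 on 4 strands, so one state sum suffices:
Braid: s1 s1 s3 s2^-1 s3 s2^-1 s1 on 4 strands, 7 crossings.
Writhe w = (#positive) - (#negative) = 5 - 2 = 3.
Enumerate smoothing states for the bracket polynomial. There are 2^7 = 128 states.
For each crossing: s=0 is the vertical smoothing, s=1 horizontal. Crossing k contributes A^(sign_k * (1 - 2*s_k)); loop factor d = -A^2 - A^-2.
Tabulate the states by total A-exponent and number of loops L (A-exp: L × count):
  A^7: L=4 ×1
  A^5: L=3 ×7
  A^3: L=2 ×17, L=4 ×4
  A^1: L=1 ×15, L=3 ×19, L=5 ×1
  A^-1: L=2 ×27, L=4 ×8
  A^-3: L=3 ×20, L=5 ×1
  A^-5: L=4 ×7
  A^-7: L=5 ×1
Each group contributes A^e * Σ count * d^(L-1):
Powers of d = -A^2 - A^-2: d^2 = A^4 + 2 + A^-4; d^3 = -A^6 - 3*A^2 - 3*A^-2 - A^-6; d^4 = A^8 + 4*A^4 + 6 + 4*A^-4 + A^-8.
  A^7 * (d^3) = -A^13 - 3*A^9 - 3*A^5 - A
  A^5 * (7*d^2) = 7*A^9 + 14*A^5 + 7*A
  A^3 * (17*d + 4*d^3) = -4*A^9 - 29*A^5 - 29*A - 4*A^-3
  A^1 * (15 + 19*d^2 + d^4) = A^9 + 23*A^5 + 59*A + 23*A^-3 + A^-7
  A^-1 * (27*d + 8*d^3) = -8*A^5 - 51*A - 51*A^-3 - 8*A^-7
  A^-3 * (20*d^2 + d^4) = A^5 + 24*A + 46*A^-3 + 24*A^-7 + A^-11
  A^-5 * (7*d^3) = -7*A - 21*A^-3 - 21*A^-7 - 7*A^-11
  A^-7 * (d^4) = A + 4*A^-3 + 6*A^-7 + 4*A^-11 + A^-15
Summing the groups: <K> = -A^13 + A^9 - 2*A^5 + 3*A - 3*A^-3 + 2*A^-7 - 2*A^-11 + A^-15
Normalise by the writhe: (-A^3)^(-w) = (-A^3)^(-3) = -A^-9, so f(A) = -A^-9 * <K> = A^4 - 1 + 2*A^-4 - 3*A^-8 + 3*A^-12 - 2*A^-16 + 2*A^-20 - A^-24.
Substitute A = t^(-1/4), i.e. A^e → t^(-e/4): V(t) = -t^6 + 2*t^5 - 2*t^4 + 3*t^3 - 3*t^2 + 2*t - 1 + t^-1

Answer: -t^6 + 2*t^5 - 2*t^4 + 3*t^3 - 3*t^2 + 2*t - 1 + t^-1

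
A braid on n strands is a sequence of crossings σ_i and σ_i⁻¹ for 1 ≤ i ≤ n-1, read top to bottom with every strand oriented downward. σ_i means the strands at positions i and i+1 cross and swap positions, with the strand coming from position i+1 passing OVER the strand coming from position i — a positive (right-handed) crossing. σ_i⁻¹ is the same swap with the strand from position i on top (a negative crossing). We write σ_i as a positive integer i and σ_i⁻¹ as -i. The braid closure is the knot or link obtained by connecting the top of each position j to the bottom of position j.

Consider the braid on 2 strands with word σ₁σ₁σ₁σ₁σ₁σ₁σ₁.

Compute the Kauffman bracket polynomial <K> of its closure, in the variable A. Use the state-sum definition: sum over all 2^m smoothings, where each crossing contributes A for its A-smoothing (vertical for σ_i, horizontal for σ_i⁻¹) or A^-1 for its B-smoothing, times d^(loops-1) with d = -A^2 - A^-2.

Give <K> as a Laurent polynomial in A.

-A^9 - A + A^-3 - A^-7 + A^-11 - A^-15 + A^-19

Derivation:
Braid: s1 s1 s1 s1 s1 s1 s1 on 2 strands, 7 crossings.
Writhe w = (#positive) - (#negative) = 7 - 0 = 7.
State-sum expansion of <K>. There are 2^7 = 128 states.
Smooth each crossing (0=||, 1=⌣⌢); contribution A^(Σ sign_k(1-2s_k)) * d^(L-1).
Tabulate the states by total A-exponent and number of loops L (A-exp: L × count):
  A^7: L=2 ×1
  A^5: L=1 ×7
  A^3: L=2 ×21
  A^1: L=3 ×35
  A^-1: L=4 ×35
  A^-3: L=5 ×21
  A^-5: L=6 ×7
  A^-7: L=7 ×1
Each group contributes A^e * Σ count * d^(L-1):
Powers of d = -A^2 - A^-2: d^2 = A^4 + 2 + A^-4; d^3 = -A^6 - 3*A^2 - 3*A^-2 - A^-6; d^4 = A^8 + 4*A^4 + 6 + 4*A^-4 + A^-8; d^5 = -A^10 - 5*A^6 - 10*A^2 - 10*A^-2 - 5*A^-6 - A^-10; d^6 = A^12 + 6*A^8 + 15*A^4 + 20 + 15*A^-4 + 6*A^-8 + A^-12.
  A^7 * (d) = -A^9 - A^5
  A^5 * (7) = 7*A^5
  A^3 * (21*d) = -21*A^5 - 21*A
  A^1 * (35*d^2) = 35*A^5 + 70*A + 35*A^-3
  A^-1 * (35*d^3) = -35*A^5 - 105*A - 105*A^-3 - 35*A^-7
  A^-3 * (21*d^4) = 21*A^5 + 84*A + 126*A^-3 + 84*A^-7 + 21*A^-11
  A^-5 * (7*d^5) = -7*A^5 - 35*A - 70*A^-3 - 70*A^-7 - 35*A^-11 - 7*A^-15
  A^-7 * (d^6) = A^5 + 6*A + 15*A^-3 + 20*A^-7 + 15*A^-11 + 6*A^-15 + A^-19
Summing the groups: <K> = -A^9 - A + A^-3 - A^-7 + A^-11 - A^-15 + A^-19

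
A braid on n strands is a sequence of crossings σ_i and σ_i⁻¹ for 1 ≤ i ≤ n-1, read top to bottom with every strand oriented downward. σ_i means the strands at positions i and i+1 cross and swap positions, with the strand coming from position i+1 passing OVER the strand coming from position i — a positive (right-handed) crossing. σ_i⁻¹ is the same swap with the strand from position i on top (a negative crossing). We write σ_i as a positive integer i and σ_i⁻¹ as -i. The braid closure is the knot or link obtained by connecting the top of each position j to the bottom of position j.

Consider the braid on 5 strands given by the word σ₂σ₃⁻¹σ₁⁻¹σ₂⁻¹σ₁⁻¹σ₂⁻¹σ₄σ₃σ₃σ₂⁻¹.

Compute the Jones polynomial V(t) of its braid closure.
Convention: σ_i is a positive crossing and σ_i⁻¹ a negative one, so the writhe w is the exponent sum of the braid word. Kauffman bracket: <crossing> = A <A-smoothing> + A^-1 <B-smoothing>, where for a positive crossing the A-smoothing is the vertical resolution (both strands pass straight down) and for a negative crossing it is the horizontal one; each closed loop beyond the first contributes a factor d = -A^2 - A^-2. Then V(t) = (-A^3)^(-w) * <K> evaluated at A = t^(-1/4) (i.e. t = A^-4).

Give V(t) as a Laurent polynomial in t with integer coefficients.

The presented braid s2 s3^-1 s1^-1 s2^-1 s1^-1 s2^-1 s4 s3 s3 s2^-1 on 5 strands reduces by inverse Markov moves (closure unchanged at each step):
  Deconjugate: the word is γ·β·γ⁻¹ with γ = s2 (prefix) and γ⁻¹ = s2^-1 (suffix); strip both.
  Deconjugate: the word is γ·β·γ⁻¹ with γ = s3^-1 (prefix) and γ⁻¹ = s3 (suffix); strip both.
Reduced to β = s1^-1 s2^-1 s1^-1 s2^-1 s4 s3 on 5 strands, 6 crossings.
Compute on β:
Braid: s1^-1 s2^-1 s1^-1 s2^-1 s4 s3 on 5 strands, 6 crossings.
Writhe w = (#positive) - (#negative) = 2 - 4 = -2.
Computing the Kauffman bracket via state sum. There are 2^6 = 64 states.
For each crossing: s=0 is the vertical smoothing, s=1 horizontal. Crossing k contributes A^(sign_k * (1 - 2*s_k)); loop factor d = -A^2 - A^-2.
Tabulate the states by total A-exponent and number of loops L (A-exp: L × count):
  A^6: L=3 ×1
  A^4: L=2 ×2, L=4 ×4
  A^2: L=1 ×1, L=3 ×12, L=5 ×2
  A^0: L=2 ×12, L=4 ×8
  A^-2: L=1 ×4, L=3 ×10, L=5 ×1
  A^-4: L=2 ×4, L=4 ×2
  A^-6: L=3 ×1
Each group contributes A^e * Σ count * d^(L-1):
Powers of d = -A^2 - A^-2: d^2 = A^4 + 2 + A^-4; d^3 = -A^6 - 3*A^2 - 3*A^-2 - A^-6; d^4 = A^8 + 4*A^4 + 6 + 4*A^-4 + A^-8.
  A^6 * (d^2) = A^10 + 2*A^6 + A^2
  A^4 * (2*d + 4*d^3) = -4*A^10 - 14*A^6 - 14*A^2 - 4*A^-2
  A^2 * (1 + 12*d^2 + 2*d^4) = 2*A^10 + 20*A^6 + 37*A^2 + 20*A^-2 + 2*A^-6
  A^0 * (12*d + 8*d^3) = -8*A^6 - 36*A^2 - 36*A^-2 - 8*A^-6
  A^-2 * (4 + 10*d^2 + d^4) = A^6 + 14*A^2 + 30*A^-2 + 14*A^-6 + A^-10
  A^-4 * (4*d + 2*d^3) = -2*A^2 - 10*A^-2 - 10*A^-6 - 2*A^-10
  A^-6 * (d^2) = A^-2 + 2*A^-6 + A^-10
Summing the groups: <K> = -A^10 + A^6 + A^-2
Normalise by the writhe: (-A^3)^(-w) = (-A^3)^(2) = A^6, so f(A) = A^6 * <K> = -A^16 + A^12 + A^4.
Substitute A = t^(-1/4), i.e. A^e → t^(-e/4): V(t) = t^-1 + t^-3 - t^-4

Answer: t^-1 + t^-3 - t^-4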